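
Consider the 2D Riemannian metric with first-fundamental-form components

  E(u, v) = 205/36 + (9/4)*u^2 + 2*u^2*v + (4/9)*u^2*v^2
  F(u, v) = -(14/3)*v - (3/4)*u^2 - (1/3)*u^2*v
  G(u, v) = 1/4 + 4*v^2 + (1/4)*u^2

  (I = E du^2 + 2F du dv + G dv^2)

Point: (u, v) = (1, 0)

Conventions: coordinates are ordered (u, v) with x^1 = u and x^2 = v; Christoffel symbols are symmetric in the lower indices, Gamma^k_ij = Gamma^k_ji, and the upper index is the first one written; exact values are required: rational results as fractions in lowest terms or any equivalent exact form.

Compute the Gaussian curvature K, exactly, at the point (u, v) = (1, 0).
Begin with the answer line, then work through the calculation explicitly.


Answer: K = -149444/241081

E = 143/18, F = -3/4, G = 1/2, EG - F^2 = 491/144 at the point
E_u = 9/2, E_v = 2, F_u = -3/2, F_v = -5, G_u = 1/2, G_v = 0
E_vv = 8/9, F_uv = -2/3, G_uu = 1/2
Compute both Brioschi determinants and normalise by (EG - F^2)^2.
M1 = [[-E_vv/2 + F_uv - G_uu/2, E_u/2, F_u - E_v/2], [F_v - G_u/2, E, F], [G_v/2, F, G]] = [[-49/36, 9/4, -5/2], [-21/4, 143/18, -3/4], [0, -3/4, 1/2]]; det M1 = -44471/5184
M2 = [[0, E_v/2, G_u/2], [E_v/2, E, F], [G_u/2, F, G]] = [[0, 1, 1/4], [1, 143/18, -3/4], [1/4, -3/4, 1/2]]; det M2 = -395/288
det M1 - det M2 = -37361/5184; K = -37361/5184 / (491/144)^2 = -149444/241081


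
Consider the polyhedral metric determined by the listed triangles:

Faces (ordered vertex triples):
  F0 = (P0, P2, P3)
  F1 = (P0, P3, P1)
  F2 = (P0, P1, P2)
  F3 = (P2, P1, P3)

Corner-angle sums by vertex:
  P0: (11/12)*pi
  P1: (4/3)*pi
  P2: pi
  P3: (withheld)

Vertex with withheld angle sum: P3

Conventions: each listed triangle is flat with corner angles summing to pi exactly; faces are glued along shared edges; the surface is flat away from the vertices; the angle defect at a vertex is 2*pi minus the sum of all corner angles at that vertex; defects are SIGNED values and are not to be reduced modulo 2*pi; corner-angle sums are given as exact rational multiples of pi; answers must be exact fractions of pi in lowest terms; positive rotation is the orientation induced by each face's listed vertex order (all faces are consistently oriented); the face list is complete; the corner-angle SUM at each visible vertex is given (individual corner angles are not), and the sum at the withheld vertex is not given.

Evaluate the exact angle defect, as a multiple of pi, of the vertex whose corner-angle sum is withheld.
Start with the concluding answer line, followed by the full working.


Answer: defect(P3) = (5/4)*pi

V = 4, E = 6, F = 4; chi = V - E + F = 2
Gauss-Bonnet: total defect = 2*pi*chi = 4*pi; visible defects sum to (11/4)*pi


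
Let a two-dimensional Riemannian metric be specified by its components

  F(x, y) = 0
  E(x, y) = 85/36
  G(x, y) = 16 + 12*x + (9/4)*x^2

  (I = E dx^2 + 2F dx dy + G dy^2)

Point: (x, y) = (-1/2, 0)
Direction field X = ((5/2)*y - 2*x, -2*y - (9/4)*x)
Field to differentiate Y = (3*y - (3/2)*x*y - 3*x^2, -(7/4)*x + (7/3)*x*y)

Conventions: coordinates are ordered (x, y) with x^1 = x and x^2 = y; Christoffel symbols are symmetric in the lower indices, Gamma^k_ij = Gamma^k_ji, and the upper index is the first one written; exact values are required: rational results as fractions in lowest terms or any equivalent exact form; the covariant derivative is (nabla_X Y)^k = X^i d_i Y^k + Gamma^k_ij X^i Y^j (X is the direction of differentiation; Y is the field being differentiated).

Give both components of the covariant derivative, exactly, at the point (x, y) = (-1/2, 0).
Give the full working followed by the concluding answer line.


E = 85/36, F = 0, G = 169/16 at the point
E_x = 0, E_y = 0, F_x = 0, F_y = 0, G_x = 39/4, G_y = 0
EG - F^2 = 14365/576;  g^inv = (576/14365) * [[169/16, 0], [0, 85/36]]
first-kind symbols [ij,l] = (1/2)(d_i g_jl + d_j g_il - d_l g_ij): [xx,x] = E_x/2 = 0, [xx,y] = F_x - E_y/2 = 0, [xy,x] = E_y/2 = 0, [xy,y] = G_x/2 = 39/8, [yy,x] = F_y - G_x/2 = -39/8, [yy,y] = G_y/2 = 0
Gamma^x_ij = (G*[ij,x] - F*[ij,y])/(EG - F^2), Gamma^y_ij = (E*[ij,y] - F*[ij,x])/(EG - F^2)
Gamma_xxx = 0, Gamma_xxy = 0, Gamma_xyy = -351/170, Gamma_yxx = 0, Gamma_yxy = 6/13, Gamma_yyy = 0
X = (1, 9/8), Y = (-3/4, 7/8) at the point

Answer: (nabla_X Y)^x = 56427/10880, (nabla_X Y)^y = -317/104


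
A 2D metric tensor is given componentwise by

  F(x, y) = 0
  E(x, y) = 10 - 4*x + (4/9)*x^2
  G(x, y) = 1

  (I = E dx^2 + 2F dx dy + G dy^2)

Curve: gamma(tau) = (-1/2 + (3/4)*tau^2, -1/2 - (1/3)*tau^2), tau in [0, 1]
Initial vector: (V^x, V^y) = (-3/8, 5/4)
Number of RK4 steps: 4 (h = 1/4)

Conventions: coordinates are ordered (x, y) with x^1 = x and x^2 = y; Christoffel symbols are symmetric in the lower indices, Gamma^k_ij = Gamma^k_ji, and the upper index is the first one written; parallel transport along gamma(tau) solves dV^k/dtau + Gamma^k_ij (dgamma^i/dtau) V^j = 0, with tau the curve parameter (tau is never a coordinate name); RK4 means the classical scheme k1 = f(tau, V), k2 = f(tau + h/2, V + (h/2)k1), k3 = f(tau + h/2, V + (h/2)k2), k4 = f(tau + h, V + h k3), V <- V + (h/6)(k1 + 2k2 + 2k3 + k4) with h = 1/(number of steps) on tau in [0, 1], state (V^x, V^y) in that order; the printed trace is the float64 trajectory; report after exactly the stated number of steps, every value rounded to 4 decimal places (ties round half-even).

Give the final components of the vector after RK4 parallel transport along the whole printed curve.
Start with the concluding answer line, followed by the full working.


Answer: V^x = -0.4343, V^y = 1.2500

gamma'(tau) = ((3/2)*tau, -(2/3)*tau); f(tau, V)^k = -Gamma^k_ij(gamma(tau)) gamma'^i(tau) V^j; h = 1/4; intermediate values shown to 6 dp
curve data and Christoffel symbols at the stage parameters:
  tau = 0.000000: gamma = (-0.500000, -0.500000), gamma' = (0.000000, 0.000000); Gamma_xxx = -0.183486, Gamma_xxy = 0.000000, Gamma_xyy = 0.000000, Gamma_yxx = 0.000000, Gamma_yxy = 0.000000, Gamma_yyy = 0.000000
  tau = 0.125000: gamma = (-0.488281, -0.505208), gamma' = (0.187500, -0.083333); Gamma_xxx = -0.183846, Gamma_xxy = 0.000000, Gamma_xyy = 0.000000, Gamma_yxx = 0.000000, Gamma_yxy = 0.000000, Gamma_yyy = 0.000000
  tau = 0.250000: gamma = (-0.453125, -0.520833), gamma' = (0.375000, -0.166667); Gamma_xxx = -0.184932, Gamma_xxy = 0.000000, Gamma_xyy = 0.000000, Gamma_yxx = 0.000000, Gamma_yxy = 0.000000, Gamma_yyy = 0.000000
  tau = 0.375000: gamma = (-0.394531, -0.546875), gamma' = (0.562500, -0.250000); Gamma_xxx = -0.186768, Gamma_xxy = 0.000000, Gamma_xyy = 0.000000, Gamma_yxx = 0.000000, Gamma_yxy = 0.000000, Gamma_yyy = 0.000000
  tau = 0.500000: gamma = (-0.312500, -0.583333), gamma' = (0.750000, -0.333333); Gamma_xxx = -0.189393, Gamma_xxy = 0.000000, Gamma_xyy = 0.000000, Gamma_yxx = 0.000000, Gamma_yxy = 0.000000, Gamma_yyy = 0.000000
  tau = 0.625000: gamma = (-0.207031, -0.630208), gamma' = (0.937500, -0.416667); Gamma_xxx = -0.192863, Gamma_xxy = 0.000000, Gamma_xyy = 0.000000, Gamma_yxx = 0.000000, Gamma_yxy = 0.000000, Gamma_yyy = 0.000000
  tau = 0.750000: gamma = (-0.078125, -0.687500), gamma' = (1.125000, -0.500000); Gamma_xxx = -0.197255, Gamma_xxy = 0.000000, Gamma_xyy = 0.000000, Gamma_yxx = 0.000000, Gamma_yxy = 0.000000, Gamma_yyy = 0.000000
  tau = 0.875000: gamma = (0.074219, -0.755208), gamma' = (1.312500, -0.583333); Gamma_xxx = -0.202668, Gamma_xxy = 0.000000, Gamma_xyy = 0.000000, Gamma_yxx = 0.000000, Gamma_yxy = 0.000000, Gamma_yyy = 0.000000
  tau = 1.000000: gamma = (0.250000, -0.833333), gamma' = (1.500000, -0.666667); Gamma_xxx = -0.209231, Gamma_xxy = 0.000000, Gamma_xyy = 0.000000, Gamma_yxx = 0.000000, Gamma_yxy = 0.000000, Gamma_yyy = 0.000000
step 0: V^x = -0.3750, V^y = 1.2500
step 1: k1 = (0.000000, 0.000000), k2 = (-0.012927, 0.000000), k3 = (-0.012982, 0.000000), k4 = (-0.026231, 0.000000); V <- V + (h/6)(k1 + 2k2 + 2k3 + k4): V^x = -0.3783, V^y = 1.2500
step 2: k1 = (-0.026232, 0.000000), k2 = (-0.040083, 0.000000), k3 = (-0.040264, 0.000000), k4 = (-0.055158, 0.000000); V <- V + (h/6)(k1 + 2k2 + 2k3 + k4): V^x = -0.3883, V^y = 1.2500
step 3: k1 = (-0.055161, 0.000000), k2 = (-0.071462, 0.000000), k3 = (-0.071830, 0.000000), k4 = (-0.090162, 0.000000); V <- V + (h/6)(k1 + 2k2 + 2k3 + k4): V^x = -0.4063, V^y = 1.2500
step 4: k1 = (-0.090170, 0.000000), k2 = (-0.111084, 0.000000), k3 = (-0.111780, 0.000000), k4 = (-0.136297, 0.000000); V <- V + (h/6)(k1 + 2k2 + 2k3 + k4): V^x = -0.4343, V^y = 1.2500


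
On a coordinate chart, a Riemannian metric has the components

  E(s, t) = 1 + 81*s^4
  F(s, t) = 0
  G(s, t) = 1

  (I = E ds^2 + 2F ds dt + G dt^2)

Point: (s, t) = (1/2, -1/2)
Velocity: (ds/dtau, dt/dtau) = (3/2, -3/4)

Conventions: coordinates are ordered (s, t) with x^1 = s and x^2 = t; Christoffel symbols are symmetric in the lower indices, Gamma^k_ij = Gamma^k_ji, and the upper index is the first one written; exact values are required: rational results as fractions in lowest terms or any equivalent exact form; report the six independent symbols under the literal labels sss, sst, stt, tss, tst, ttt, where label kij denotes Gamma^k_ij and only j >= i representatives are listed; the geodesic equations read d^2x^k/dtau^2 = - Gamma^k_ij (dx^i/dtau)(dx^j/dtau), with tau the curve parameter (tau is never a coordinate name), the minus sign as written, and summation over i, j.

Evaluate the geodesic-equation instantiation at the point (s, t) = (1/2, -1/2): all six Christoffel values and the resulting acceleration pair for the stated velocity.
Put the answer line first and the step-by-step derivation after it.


Answer: Gamma_sss = 324/97, Gamma_sst = 0, Gamma_stt = 0, Gamma_tss = 0, Gamma_tst = 0, Gamma_ttt = 0; accelerations (d^2s/dtau^2, d^2t/dtau^2) = (-729/97, 0)

E = 97/16, F = 0, G = 1 at the point
E_s = 81/2, E_t = 0, F_s = 0, F_t = 0, G_s = 0, G_t = 0
EG - F^2 = 97/16;  g^inv = (16/97) * [[1, 0], [0, 97/16]]
first-kind symbols [ij,l] = (1/2)(d_i g_jl + d_j g_il - d_l g_ij): [ss,s] = E_s/2 = 81/4, [ss,t] = F_s - E_t/2 = 0, [st,s] = E_t/2 = 0, [st,t] = G_s/2 = 0, [tt,s] = F_t - G_s/2 = 0, [tt,t] = G_t/2 = 0
Gamma^s_ij = (G*[ij,s] - F*[ij,t])/(EG - F^2), Gamma^t_ij = (E*[ij,t] - F*[ij,s])/(EG - F^2)
Gamma_sss = 324/97, Gamma_sst = 0, Gamma_stt = 0, Gamma_tss = 0, Gamma_tst = 0, Gamma_ttt = 0
d^2s/dtau^2 = -(Gamma_sss*(3/2)^2 + 2*Gamma_sst*(3/2)*(-3/4) + Gamma_stt*(-3/4)^2) = -729/97
d^2t/dtau^2 = -(Gamma_tss*(3/2)^2 + 2*Gamma_tst*(3/2)*(-3/4) + Gamma_ttt*(-3/4)^2) = 0


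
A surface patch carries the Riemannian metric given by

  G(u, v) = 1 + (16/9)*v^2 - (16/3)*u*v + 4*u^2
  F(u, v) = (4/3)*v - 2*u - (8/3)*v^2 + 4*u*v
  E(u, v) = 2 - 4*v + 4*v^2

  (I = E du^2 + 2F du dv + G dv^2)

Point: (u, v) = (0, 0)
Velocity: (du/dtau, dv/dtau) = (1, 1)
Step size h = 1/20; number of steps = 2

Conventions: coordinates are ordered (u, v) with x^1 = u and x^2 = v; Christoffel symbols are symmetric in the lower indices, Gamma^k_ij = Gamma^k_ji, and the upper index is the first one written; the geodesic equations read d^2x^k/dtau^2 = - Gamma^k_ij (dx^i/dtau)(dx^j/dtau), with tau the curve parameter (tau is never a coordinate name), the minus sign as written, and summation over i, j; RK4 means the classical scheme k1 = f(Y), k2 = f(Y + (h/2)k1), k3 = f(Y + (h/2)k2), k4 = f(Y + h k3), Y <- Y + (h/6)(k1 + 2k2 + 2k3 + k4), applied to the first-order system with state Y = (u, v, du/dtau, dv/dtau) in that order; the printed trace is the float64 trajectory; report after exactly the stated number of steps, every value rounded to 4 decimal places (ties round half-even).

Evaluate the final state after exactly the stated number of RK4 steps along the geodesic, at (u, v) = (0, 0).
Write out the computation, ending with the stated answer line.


f(Y) = (du/dtau, dv/dtau, -Gamma^u_ij Y'^i Y'^j, -Gamma^v_ij Y'^i Y'^j) with the Gammas evaluated at the stage position; h = 0.050000; intermediate values shown to 6 dp
step 0: u = 0.0000, v = 0.0000, du/dtau = 1.0000, dv/dtau = 1.0000
step 1:
  k1: at (u, v) = (0.000000, 0.000000), (du/dtau, dv/dtau) = (1.000000, 1.000000); Gamma_uuu = 0.000000, Gamma_uuv = -1.000000, Gamma_uvv = 0.666667, Gamma_vuu = 0.000000, Gamma_vuv = 0.000000, Gamma_vvv = 0.000000; k1 = (1.000000, 1.000000, 1.333333, 0.000000)
  k2: at (u, v) = (0.025000, 0.025000), (du/dtau, dv/dtau) = (1.033333, 1.000000); Gamma_uuu = 0.000000, Gamma_uuv = -0.998540, Gamma_uvv = 0.665693, Gamma_vuu = 0.000000, Gamma_vuv = 0.017518, Gamma_vvv = -0.011679; k2 = (1.033333, 1.000000, 1.397956, -0.024526)
  k3: at (u, v) = (0.025833, 0.025000), (du/dtau, dv/dtau) = (1.034949, 0.999387); Gamma_uuu = 0.000000, Gamma_uuv = -0.998510, Gamma_uvv = 0.665673, Gamma_vuu = 0.000000, Gamma_vuv = 0.019269, Gamma_vvv = -0.012846; k3 = (1.034949, 0.999387, 1.400688, -0.027031)
  k4: at (u, v) = (0.051747, 0.049969), (du/dtau, dv/dtau) = (1.070034, 0.998648); Gamma_uuu = 0.000000, Gamma_uuv = -0.993736, Gamma_uvv = 0.662491, Gamma_vuu = 0.000000, Gamma_vuv = 0.040706, Gamma_vvv = -0.027138; k4 = (1.070034, 0.998648, 1.463088, -0.059932)
  Y <- Y + (h/6)(k1 + 2k2 + 2k3 + k4): u = 0.0517, v = 0.0500, du/dtau = 1.0699, dv/dtau = 0.9986
step 2:
  k1: at (u, v) = (0.051722, 0.049979), (du/dtau, dv/dtau) = (1.069948, 0.998641); Gamma_uuu = 0.000000, Gamma_uuv = -0.993736, Gamma_uvv = 0.662491, Gamma_vuu = 0.000000, Gamma_vuv = 0.040637, Gamma_vvv = -0.027091; k1 = (1.069948, 0.998641, 1.462911, -0.059823)
  k2: at (u, v) = (0.078470, 0.074945), (du/dtau, dv/dtau) = (1.106520, 0.997146); Gamma_uuu = 0.000000, Gamma_uuv = -0.985099, Gamma_uvv = 0.656733, Gamma_vuu = 0.000000, Gamma_vuv = 0.066068, Gamma_vvv = -0.044045; k2 = (1.106520, 0.997146, 1.520853, -0.102000)
  k3: at (u, v) = (0.079385, 0.074907), (du/dtau, dv/dtau) = (1.107969, 0.996091); Gamma_uuu = 0.000000, Gamma_uuv = -0.984989, Gamma_uvv = 0.656660, Gamma_vuu = 0.000000, Gamma_vuv = 0.068231, Gamma_vvv = -0.045487; k3 = (1.107969, 0.996091, 1.522607, -0.105472)
  k4: at (u, v) = (0.107120, 0.099783), (du/dtau, dv/dtau) = (1.146078, 0.993368); Gamma_uuu = 0.000000, Gamma_uuv = -0.971821, Gamma_uvv = 0.647880, Gamma_vuu = 0.000000, Gamma_vuv = 0.098582, Gamma_vvv = -0.065721; k4 = (1.146078, 0.993368, 1.573476, -0.159614)
  Y <- Y + (h/6)(k1 + 2k2 + 2k3 + k4): u = 0.1071, v = 0.0998, du/dtau = 1.1460, dv/dtau = 0.9934

Answer: u = 0.1071, v = 0.0998, du/dtau = 1.1460, dv/dtau = 0.9934


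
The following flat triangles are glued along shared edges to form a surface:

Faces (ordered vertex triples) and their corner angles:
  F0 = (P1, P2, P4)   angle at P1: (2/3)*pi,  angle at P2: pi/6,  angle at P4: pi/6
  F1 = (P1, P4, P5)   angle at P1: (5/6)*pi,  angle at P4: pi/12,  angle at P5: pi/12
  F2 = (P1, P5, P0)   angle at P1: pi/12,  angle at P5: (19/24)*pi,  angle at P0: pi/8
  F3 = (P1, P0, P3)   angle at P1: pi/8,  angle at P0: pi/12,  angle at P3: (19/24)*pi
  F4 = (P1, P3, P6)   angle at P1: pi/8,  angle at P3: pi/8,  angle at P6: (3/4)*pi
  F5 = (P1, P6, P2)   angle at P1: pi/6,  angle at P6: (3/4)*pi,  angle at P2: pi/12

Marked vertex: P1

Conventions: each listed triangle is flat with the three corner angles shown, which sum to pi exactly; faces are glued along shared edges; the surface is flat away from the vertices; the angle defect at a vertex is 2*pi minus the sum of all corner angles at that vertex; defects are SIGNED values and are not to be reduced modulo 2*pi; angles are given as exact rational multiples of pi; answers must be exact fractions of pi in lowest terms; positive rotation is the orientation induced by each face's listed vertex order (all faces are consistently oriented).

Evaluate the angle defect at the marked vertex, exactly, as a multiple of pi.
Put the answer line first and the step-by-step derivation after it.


Answer: defect(P1) = 0

Sum of corner angles at P1: 2*pi
defect = 2*pi - 2*pi


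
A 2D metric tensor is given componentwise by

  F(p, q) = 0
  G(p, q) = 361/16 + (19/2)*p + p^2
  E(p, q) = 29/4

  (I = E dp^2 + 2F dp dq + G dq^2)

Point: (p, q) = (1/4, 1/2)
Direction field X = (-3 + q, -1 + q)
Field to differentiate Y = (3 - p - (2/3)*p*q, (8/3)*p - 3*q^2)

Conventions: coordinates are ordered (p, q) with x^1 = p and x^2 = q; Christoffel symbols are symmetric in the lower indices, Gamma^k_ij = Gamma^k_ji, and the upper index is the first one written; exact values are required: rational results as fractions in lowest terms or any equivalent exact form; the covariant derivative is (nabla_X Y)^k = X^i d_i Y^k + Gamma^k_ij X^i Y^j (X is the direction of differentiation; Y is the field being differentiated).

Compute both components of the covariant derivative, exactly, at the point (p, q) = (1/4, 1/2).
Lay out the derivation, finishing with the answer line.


E = 29/4, F = 0, G = 25 at the point
E_p = 0, E_q = 0, F_p = 0, F_q = 0, G_p = 10, G_q = 0
EG - F^2 = 725/4;  g^inv = (4/725) * [[25, 0], [0, 29/4]]
first-kind symbols [ij,l] = (1/2)(d_i g_jl + d_j g_il - d_l g_ij): [pp,p] = E_p/2 = 0, [pp,q] = F_p - E_q/2 = 0, [pq,p] = E_q/2 = 0, [pq,q] = G_p/2 = 5, [qq,p] = F_q - G_p/2 = -5, [qq,q] = G_q/2 = 0
Gamma^p_ij = (G*[ij,p] - F*[ij,q])/(EG - F^2), Gamma^q_ij = (E*[ij,q] - F*[ij,p])/(EG - F^2)
Gamma_ppp = 0, Gamma_ppq = 0, Gamma_pqq = -20/29, Gamma_qpp = 0, Gamma_qpq = 1/5, Gamma_qqq = 0
X = (-5/2, -1/2), Y = (8/3, -1/12) at the point

Answer: (nabla_X Y)^p = 393/116, (nabla_X Y)^q = -647/120


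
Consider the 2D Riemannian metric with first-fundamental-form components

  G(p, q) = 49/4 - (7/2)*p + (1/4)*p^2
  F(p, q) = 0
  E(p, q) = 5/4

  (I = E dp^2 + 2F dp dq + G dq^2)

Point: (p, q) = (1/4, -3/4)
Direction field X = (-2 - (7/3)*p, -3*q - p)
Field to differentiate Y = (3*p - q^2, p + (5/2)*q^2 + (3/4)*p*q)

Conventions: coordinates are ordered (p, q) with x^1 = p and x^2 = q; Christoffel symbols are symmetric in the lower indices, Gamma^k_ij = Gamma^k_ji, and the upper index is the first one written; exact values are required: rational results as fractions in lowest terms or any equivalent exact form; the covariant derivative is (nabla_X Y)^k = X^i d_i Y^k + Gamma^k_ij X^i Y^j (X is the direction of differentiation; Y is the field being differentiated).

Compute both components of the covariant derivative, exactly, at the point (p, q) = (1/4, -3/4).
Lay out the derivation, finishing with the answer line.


E = 5/4, F = 0, G = 729/64 at the point
E_p = 0, E_q = 0, F_p = 0, F_q = 0, G_p = -27/8, G_q = 0
EG - F^2 = 3645/256;  g^inv = (256/3645) * [[729/64, 0], [0, 5/4]]
first-kind symbols [ij,l] = (1/2)(d_i g_jl + d_j g_il - d_l g_ij): [pp,p] = E_p/2 = 0, [pp,q] = F_p - E_q/2 = 0, [pq,p] = E_q/2 = 0, [pq,q] = G_p/2 = -27/16, [qq,p] = F_q - G_p/2 = 27/16, [qq,q] = G_q/2 = 0
Gamma^p_ij = (G*[ij,p] - F*[ij,q])/(EG - F^2), Gamma^q_ij = (E*[ij,q] - F*[ij,p])/(EG - F^2)
Gamma_ppp = 0, Gamma_ppq = 0, Gamma_pqq = 27/20, Gamma_qpp = 0, Gamma_qpq = -4/27, Gamma_qqq = 0
X = (-31/12, 2), Y = (3/16, 97/64) at the point

Answer: (nabla_X Y)^p = -421/640, (nabla_X Y)^q = -10019/1296


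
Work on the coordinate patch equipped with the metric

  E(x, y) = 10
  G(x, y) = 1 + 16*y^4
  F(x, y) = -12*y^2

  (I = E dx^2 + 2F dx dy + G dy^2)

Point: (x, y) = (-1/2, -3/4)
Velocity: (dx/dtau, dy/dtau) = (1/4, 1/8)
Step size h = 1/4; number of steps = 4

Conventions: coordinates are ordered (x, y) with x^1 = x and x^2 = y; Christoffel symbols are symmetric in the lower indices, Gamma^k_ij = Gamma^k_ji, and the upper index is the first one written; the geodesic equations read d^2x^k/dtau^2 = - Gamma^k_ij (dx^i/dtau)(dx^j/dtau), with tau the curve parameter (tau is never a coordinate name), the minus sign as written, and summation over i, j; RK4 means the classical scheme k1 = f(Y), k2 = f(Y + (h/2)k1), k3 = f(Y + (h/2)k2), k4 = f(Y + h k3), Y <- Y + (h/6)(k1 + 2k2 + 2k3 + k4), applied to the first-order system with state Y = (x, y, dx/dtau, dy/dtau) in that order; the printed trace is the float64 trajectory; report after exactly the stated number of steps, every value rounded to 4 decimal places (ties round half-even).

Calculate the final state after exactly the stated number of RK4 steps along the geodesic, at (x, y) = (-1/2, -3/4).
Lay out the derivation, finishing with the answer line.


f(Y) = (dx/dtau, dy/dtau, -Gamma^x_ij Y'^i Y'^j, -Gamma^y_ij Y'^i Y'^j) with the Gammas evaluated at the stage position; h = 0.250000; intermediate values shown to 6 dp
step 0: x = -0.5000, y = -0.7500, dx/dtau = 0.2500, dy/dtau = 0.1250
step 1:
  k1: at (x, y) = (-0.500000, -0.750000), (dx/dtau, dy/dtau) = (0.250000, 0.125000); Gamma_xxx = 0.000000, Gamma_xxy = 0.000000, Gamma_xyy = 1.195021, Gamma_yxx = 0.000000, Gamma_yxy = 0.000000, Gamma_yyy = -0.896266; k1 = (0.250000, 0.125000, -0.018672, 0.014004)
  k2: at (x, y) = (-0.468750, -0.734375), (dx/dtau, dy/dtau) = (0.247666, 0.126751); Gamma_xxx = 0.000000, Gamma_xxy = 0.000000, Gamma_xyy = 1.202774, Gamma_yxx = 0.000000, Gamma_yxy = 0.000000, Gamma_yyy = -0.864885; k2 = (0.247666, 0.126751, -0.019323, 0.013895)
  k3: at (x, y) = (-0.469042, -0.734156), (dx/dtau, dy/dtau) = (0.247585, 0.126737); Gamma_xxx = 0.000000, Gamma_xxy = 0.000000, Gamma_xyy = 1.202871, Gamma_yxx = 0.000000, Gamma_yxy = 0.000000, Gamma_yyy = -0.864439; k3 = (0.247585, 0.126737, -0.019321, 0.013885)
  k4: at (x, y) = (-0.438104, -0.718316), (dx/dtau, dy/dtau) = (0.245170, 0.128471); Gamma_xxx = 0.000000, Gamma_xxy = 0.000000, Gamma_xyy = 1.208970, Gamma_yxx = 0.000000, Gamma_yxy = 0.000000, Gamma_yyy = -0.831735; k4 = (0.245170, 0.128471, -0.019954, 0.013728)
  Y <- Y + (h/6)(k1 + 2k2 + 2k3 + k4): x = -0.4381, y = -0.7183, dx/dtau = 0.2452, dy/dtau = 0.1285
step 2:
  k1: at (x, y) = (-0.438097, -0.718315), (dx/dtau, dy/dtau) = (0.245170, 0.128470); Gamma_xxx = 0.000000, Gamma_xxy = 0.000000, Gamma_xyy = 1.208970, Gamma_yxx = 0.000000, Gamma_yxy = 0.000000, Gamma_yyy = -0.831733; k1 = (0.245170, 0.128470, -0.019954, 0.013727)
  k2: at (x, y) = (-0.407451, -0.702256), (dx/dtau, dy/dtau) = (0.242676, 0.130186); Gamma_xxx = 0.000000, Gamma_xxy = 0.000000, Gamma_xyy = 1.213282, Gamma_yxx = 0.000000, Gamma_yxy = 0.000000, Gamma_yyy = -0.797795; k2 = (0.242676, 0.130186, -0.020563, 0.013521)
  k3: at (x, y) = (-0.407763, -0.702041), (dx/dtau, dy/dtau) = (0.242600, 0.130161); Gamma_xxx = 0.000000, Gamma_xxy = 0.000000, Gamma_xyy = 1.213327, Gamma_yxx = 0.000000, Gamma_yxy = 0.000000, Gamma_yyy = -0.797337; k3 = (0.242600, 0.130161, -0.020556, 0.013508)
  k4: at (x, y) = (-0.377447, -0.685775), (dx/dtau, dy/dtau) = (0.240031, 0.131848); Gamma_xxx = 0.000000, Gamma_xxy = 0.000000, Gamma_xyy = 1.215669, Gamma_yxx = 0.000000, Gamma_yxy = 0.000000, Gamma_yyy = -0.762284; k4 = (0.240031, 0.131848, -0.021133, 0.013251)
  Y <- Y + (h/6)(k1 + 2k2 + 2k3 + k4): x = -0.3774, y = -0.6858, dx/dtau = 0.2400, dy/dtau = 0.1318
step 3:
  k1: at (x, y) = (-0.377441, -0.685773), (dx/dtau, dy/dtau) = (0.240032, 0.131847); Gamma_xxx = 0.000000, Gamma_xxy = 0.000000, Gamma_xyy = 1.215669, Gamma_yxx = 0.000000, Gamma_yxy = 0.000000, Gamma_yyy = -0.762279; k1 = (0.240032, 0.131847, -0.021133, 0.013251)
  k2: at (x, y) = (-0.347437, -0.669292), (dx/dtau, dy/dtau) = (0.237390, 0.133503); Gamma_xxx = 0.000000, Gamma_xxy = 0.000000, Gamma_xyy = 1.215921, Gamma_yxx = 0.000000, Gamma_yxy = 0.000000, Gamma_yyy = -0.726231; k2 = (0.237390, 0.133503, -0.021672, 0.012944)
  k3: at (x, y) = (-0.347767, -0.669085), (dx/dtau, dy/dtau) = (0.237323, 0.133465); Gamma_xxx = 0.000000, Gamma_xxy = 0.000000, Gamma_xyy = 1.215910, Gamma_yxx = 0.000000, Gamma_yxy = 0.000000, Gamma_yyy = -0.725775; k3 = (0.237323, 0.133465, -0.021659, 0.012928)
  k4: at (x, y) = (-0.318110, -0.652406), (dx/dtau, dy/dtau) = (0.234617, 0.135079); Gamma_xxx = 0.000000, Gamma_xxy = 0.000000, Gamma_xyy = 1.213908, Gamma_yxx = 0.000000, Gamma_yxy = 0.000000, Gamma_yyy = -0.688907; k4 = (0.234617, 0.135079, -0.022149, 0.012570)
  Y <- Y + (h/6)(k1 + 2k2 + 2k3 + k4): x = -0.3181, y = -0.6524, dx/dtau = 0.2346, dy/dtau = 0.1351
step 4:
  k1: at (x, y) = (-0.318104, -0.652403), (dx/dtau, dy/dtau) = (0.234617, 0.135079); Gamma_xxx = 0.000000, Gamma_xxy = 0.000000, Gamma_xyy = 1.213908, Gamma_yxx = 0.000000, Gamma_yxy = 0.000000, Gamma_yyy = -0.688901; k1 = (0.234617, 0.135079, -0.022149, 0.012570)
  k2: at (x, y) = (-0.288777, -0.635518), (dx/dtau, dy/dtau) = (0.231849, 0.136650); Gamma_xxx = 0.000000, Gamma_xxy = 0.000000, Gamma_xyy = 1.209556, Gamma_yxx = 0.000000, Gamma_yxy = 0.000000, Gamma_yyy = -0.651360; k2 = (0.231849, 0.136650, -0.022586, 0.012163)
  k3: at (x, y) = (-0.289123, -0.635322), (dx/dtau, dy/dtau) = (0.231794, 0.136599); Gamma_xxx = 0.000000, Gamma_xxy = 0.000000, Gamma_xyy = 1.209491, Gamma_yxx = 0.000000, Gamma_yxy = 0.000000, Gamma_yyy = -0.650923; k3 = (0.231794, 0.136599, -0.022568, 0.012146)
  k4: at (x, y) = (-0.260156, -0.618253), (dx/dtau, dy/dtau) = (0.228975, 0.138115); Gamma_xxx = 0.000000, Gamma_xxy = 0.000000, Gamma_xyy = 1.202663, Gamma_yxx = 0.000000, Gamma_yxy = 0.000000, Gamma_yyy = -0.612937; k4 = (0.228975, 0.138115, -0.022942, 0.011692)
  Y <- Y + (h/6)(k1 + 2k2 + 2k3 + k4): x = -0.2602, y = -0.6182, dx/dtau = 0.2290, dy/dtau = 0.1381

Answer: x = -0.2602, y = -0.6182, dx/dtau = 0.2290, dy/dtau = 0.1381


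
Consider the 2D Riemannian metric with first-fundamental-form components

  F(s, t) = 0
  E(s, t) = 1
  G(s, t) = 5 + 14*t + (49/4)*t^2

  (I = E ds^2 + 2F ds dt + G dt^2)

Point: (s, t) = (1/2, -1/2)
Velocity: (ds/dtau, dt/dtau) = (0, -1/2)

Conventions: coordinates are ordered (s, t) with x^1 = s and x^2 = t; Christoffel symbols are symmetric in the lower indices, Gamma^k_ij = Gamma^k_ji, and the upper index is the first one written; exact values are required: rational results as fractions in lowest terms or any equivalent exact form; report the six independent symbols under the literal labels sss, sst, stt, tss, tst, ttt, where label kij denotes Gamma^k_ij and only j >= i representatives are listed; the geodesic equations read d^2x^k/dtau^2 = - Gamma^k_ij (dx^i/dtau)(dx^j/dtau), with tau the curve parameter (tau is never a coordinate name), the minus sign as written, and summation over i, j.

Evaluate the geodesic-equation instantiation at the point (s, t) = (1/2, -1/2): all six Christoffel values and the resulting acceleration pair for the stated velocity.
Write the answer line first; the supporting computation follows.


Answer: Gamma_sss = 0, Gamma_sst = 0, Gamma_stt = 0, Gamma_tss = 0, Gamma_tst = 0, Gamma_ttt = 14/17; accelerations (d^2s/dtau^2, d^2t/dtau^2) = (0, -7/34)

E = 1, F = 0, G = 17/16 at the point
E_s = 0, E_t = 0, F_s = 0, F_t = 0, G_s = 0, G_t = 7/4
EG - F^2 = 17/16;  g^inv = (16/17) * [[17/16, 0], [0, 1]]
first-kind symbols [ij,l] = (1/2)(d_i g_jl + d_j g_il - d_l g_ij): [ss,s] = E_s/2 = 0, [ss,t] = F_s - E_t/2 = 0, [st,s] = E_t/2 = 0, [st,t] = G_s/2 = 0, [tt,s] = F_t - G_s/2 = 0, [tt,t] = G_t/2 = 7/8
Gamma^s_ij = (G*[ij,s] - F*[ij,t])/(EG - F^2), Gamma^t_ij = (E*[ij,t] - F*[ij,s])/(EG - F^2)
Gamma_sss = 0, Gamma_sst = 0, Gamma_stt = 0, Gamma_tss = 0, Gamma_tst = 0, Gamma_ttt = 14/17
d^2s/dtau^2 = -(Gamma_sss*(0)^2 + 2*Gamma_sst*(0)*(-1/2) + Gamma_stt*(-1/2)^2) = 0
d^2t/dtau^2 = -(Gamma_tss*(0)^2 + 2*Gamma_tst*(0)*(-1/2) + Gamma_ttt*(-1/2)^2) = -7/34


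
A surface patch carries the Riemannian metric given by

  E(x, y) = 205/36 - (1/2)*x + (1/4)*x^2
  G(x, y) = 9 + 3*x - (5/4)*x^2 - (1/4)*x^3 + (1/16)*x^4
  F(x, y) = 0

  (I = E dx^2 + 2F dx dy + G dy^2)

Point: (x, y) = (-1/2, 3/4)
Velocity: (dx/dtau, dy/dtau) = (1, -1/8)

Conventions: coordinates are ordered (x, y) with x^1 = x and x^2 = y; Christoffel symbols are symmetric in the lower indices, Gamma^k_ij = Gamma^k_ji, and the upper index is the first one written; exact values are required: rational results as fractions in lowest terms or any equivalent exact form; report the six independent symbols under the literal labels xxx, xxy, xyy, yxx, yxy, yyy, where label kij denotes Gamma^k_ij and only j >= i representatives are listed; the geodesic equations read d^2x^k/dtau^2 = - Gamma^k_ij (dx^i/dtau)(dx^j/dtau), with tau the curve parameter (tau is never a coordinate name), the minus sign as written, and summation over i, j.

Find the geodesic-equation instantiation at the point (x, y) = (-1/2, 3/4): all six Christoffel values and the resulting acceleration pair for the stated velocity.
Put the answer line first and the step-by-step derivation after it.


Answer: Gamma_xxx = -54/865, Gamma_xxy = 0, Gamma_xyy = -1161/3460, Gamma_yxx = 0, Gamma_yxy = 12/43, Gamma_yyy = 0; accelerations (d^2x/dtau^2, d^2y/dtau^2) = (2997/44288, 3/43)

E = 865/144, F = 0, G = 1849/256 at the point
E_x = -3/4, E_y = 0, F_x = 0, F_y = 0, G_x = 129/32, G_y = 0
EG - F^2 = 1599385/36864;  g^inv = (36864/1599385) * [[1849/256, 0], [0, 865/144]]
first-kind symbols [ij,l] = (1/2)(d_i g_jl + d_j g_il - d_l g_ij): [xx,x] = E_x/2 = -3/8, [xx,y] = F_x - E_y/2 = 0, [xy,x] = E_y/2 = 0, [xy,y] = G_x/2 = 129/64, [yy,x] = F_y - G_x/2 = -129/64, [yy,y] = G_y/2 = 0
Gamma^x_ij = (G*[ij,x] - F*[ij,y])/(EG - F^2), Gamma^y_ij = (E*[ij,y] - F*[ij,x])/(EG - F^2)
Gamma_xxx = -54/865, Gamma_xxy = 0, Gamma_xyy = -1161/3460, Gamma_yxx = 0, Gamma_yxy = 12/43, Gamma_yyy = 0
d^2x/dtau^2 = -(Gamma_xxx*(1)^2 + 2*Gamma_xxy*(1)*(-1/8) + Gamma_xyy*(-1/8)^2) = 2997/44288
d^2y/dtau^2 = -(Gamma_yxx*(1)^2 + 2*Gamma_yxy*(1)*(-1/8) + Gamma_yyy*(-1/8)^2) = 3/43


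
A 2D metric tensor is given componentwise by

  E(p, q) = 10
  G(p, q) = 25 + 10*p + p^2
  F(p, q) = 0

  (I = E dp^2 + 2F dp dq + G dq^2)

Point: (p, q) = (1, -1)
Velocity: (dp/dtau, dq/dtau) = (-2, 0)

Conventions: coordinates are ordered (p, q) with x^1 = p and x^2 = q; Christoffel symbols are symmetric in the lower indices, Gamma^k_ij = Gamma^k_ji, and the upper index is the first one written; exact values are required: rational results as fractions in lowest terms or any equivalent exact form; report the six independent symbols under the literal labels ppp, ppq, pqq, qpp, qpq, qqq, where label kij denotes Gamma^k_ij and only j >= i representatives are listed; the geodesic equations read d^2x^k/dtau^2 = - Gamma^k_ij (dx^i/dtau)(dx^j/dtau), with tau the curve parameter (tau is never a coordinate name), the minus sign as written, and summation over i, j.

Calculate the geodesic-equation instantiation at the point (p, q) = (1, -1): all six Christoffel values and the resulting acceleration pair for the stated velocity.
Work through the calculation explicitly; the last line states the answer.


E = 10, F = 0, G = 36 at the point
E_p = 0, E_q = 0, F_p = 0, F_q = 0, G_p = 12, G_q = 0
EG - F^2 = 360;  g^inv = (1/360) * [[36, 0], [0, 10]]
first-kind symbols [ij,l] = (1/2)(d_i g_jl + d_j g_il - d_l g_ij): [pp,p] = E_p/2 = 0, [pp,q] = F_p - E_q/2 = 0, [pq,p] = E_q/2 = 0, [pq,q] = G_p/2 = 6, [qq,p] = F_q - G_p/2 = -6, [qq,q] = G_q/2 = 0
Gamma^p_ij = (G*[ij,p] - F*[ij,q])/(EG - F^2), Gamma^q_ij = (E*[ij,q] - F*[ij,p])/(EG - F^2)
Gamma_ppp = 0, Gamma_ppq = 0, Gamma_pqq = -3/5, Gamma_qpp = 0, Gamma_qpq = 1/6, Gamma_qqq = 0
d^2p/dtau^2 = -(Gamma_ppp*(-2)^2 + 2*Gamma_ppq*(-2)*(0) + Gamma_pqq*(0)^2) = 0
d^2q/dtau^2 = -(Gamma_qpp*(-2)^2 + 2*Gamma_qpq*(-2)*(0) + Gamma_qqq*(0)^2) = 0

Answer: Gamma_ppp = 0, Gamma_ppq = 0, Gamma_pqq = -3/5, Gamma_qpp = 0, Gamma_qpq = 1/6, Gamma_qqq = 0; accelerations (d^2p/dtau^2, d^2q/dtau^2) = (0, 0)


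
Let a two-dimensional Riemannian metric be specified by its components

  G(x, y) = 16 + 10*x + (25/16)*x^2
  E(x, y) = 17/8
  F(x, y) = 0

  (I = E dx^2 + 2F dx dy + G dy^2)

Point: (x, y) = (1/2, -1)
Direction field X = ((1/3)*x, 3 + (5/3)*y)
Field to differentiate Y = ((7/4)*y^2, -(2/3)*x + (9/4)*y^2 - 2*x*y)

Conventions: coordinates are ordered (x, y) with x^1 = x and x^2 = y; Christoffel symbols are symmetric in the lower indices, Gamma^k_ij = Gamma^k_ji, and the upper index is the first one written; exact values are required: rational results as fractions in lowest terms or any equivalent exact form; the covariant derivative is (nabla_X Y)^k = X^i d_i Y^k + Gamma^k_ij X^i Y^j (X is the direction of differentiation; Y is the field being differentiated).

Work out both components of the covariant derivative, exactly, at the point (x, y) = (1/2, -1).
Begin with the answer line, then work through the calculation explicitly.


Answer: (nabla_X Y)^x = -9331/612, (nabla_X Y)^y = -2819/444

E = 17/8, F = 0, G = 1369/64 at the point
E_x = 0, E_y = 0, F_x = 0, F_y = 0, G_x = 185/16, G_y = 0
EG - F^2 = 23273/512;  g^inv = (512/23273) * [[1369/64, 0], [0, 17/8]]
first-kind symbols [ij,l] = (1/2)(d_i g_jl + d_j g_il - d_l g_ij): [xx,x] = E_x/2 = 0, [xx,y] = F_x - E_y/2 = 0, [xy,x] = E_y/2 = 0, [xy,y] = G_x/2 = 185/32, [yy,x] = F_y - G_x/2 = -185/32, [yy,y] = G_y/2 = 0
Gamma^x_ij = (G*[ij,x] - F*[ij,y])/(EG - F^2), Gamma^y_ij = (E*[ij,y] - F*[ij,x])/(EG - F^2)
Gamma_xxx = 0, Gamma_xxy = 0, Gamma_xyy = -185/68, Gamma_yxx = 0, Gamma_yxy = 10/37, Gamma_yyy = 0
X = (1/6, 4/3), Y = (7/4, 35/12) at the point


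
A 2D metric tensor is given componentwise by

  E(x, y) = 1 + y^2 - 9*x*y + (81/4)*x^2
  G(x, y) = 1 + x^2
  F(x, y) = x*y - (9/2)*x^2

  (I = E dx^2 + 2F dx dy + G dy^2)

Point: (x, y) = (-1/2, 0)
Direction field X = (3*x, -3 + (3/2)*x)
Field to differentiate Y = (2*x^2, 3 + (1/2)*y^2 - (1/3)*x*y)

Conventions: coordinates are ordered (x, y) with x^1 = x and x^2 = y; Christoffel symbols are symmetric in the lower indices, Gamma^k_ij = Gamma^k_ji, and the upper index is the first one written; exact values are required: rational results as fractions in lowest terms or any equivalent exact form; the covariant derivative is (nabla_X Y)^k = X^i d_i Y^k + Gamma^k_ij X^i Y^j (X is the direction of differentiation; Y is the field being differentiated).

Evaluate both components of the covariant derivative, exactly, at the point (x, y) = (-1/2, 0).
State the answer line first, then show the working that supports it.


Answer: (nabla_X Y)^x = 195/101, (nabla_X Y)^y = -313/808

E = 97/16, F = -9/8, G = 5/4 at the point
E_x = -81/4, E_y = 9/2, F_x = 9/2, F_y = -1/2, G_x = -1, G_y = 0
EG - F^2 = 101/16;  g^inv = (16/101) * [[5/4, 9/8], [9/8, 97/16]]
first-kind symbols [ij,l] = (1/2)(d_i g_jl + d_j g_il - d_l g_ij): [xx,x] = E_x/2 = -81/8, [xx,y] = F_x - E_y/2 = 9/4, [xy,x] = E_y/2 = 9/4, [xy,y] = G_x/2 = -1/2, [yy,x] = F_y - G_x/2 = 0, [yy,y] = G_y/2 = 0
Gamma^x_ij = (G*[ij,x] - F*[ij,y])/(EG - F^2), Gamma^y_ij = (E*[ij,y] - F*[ij,x])/(EG - F^2)
Gamma_xxx = -162/101, Gamma_xxy = 36/101, Gamma_xyy = 0, Gamma_yxx = 36/101, Gamma_yxy = -8/101, Gamma_yyy = 0
X = (-3/2, -15/4), Y = (1/2, 3) at the point


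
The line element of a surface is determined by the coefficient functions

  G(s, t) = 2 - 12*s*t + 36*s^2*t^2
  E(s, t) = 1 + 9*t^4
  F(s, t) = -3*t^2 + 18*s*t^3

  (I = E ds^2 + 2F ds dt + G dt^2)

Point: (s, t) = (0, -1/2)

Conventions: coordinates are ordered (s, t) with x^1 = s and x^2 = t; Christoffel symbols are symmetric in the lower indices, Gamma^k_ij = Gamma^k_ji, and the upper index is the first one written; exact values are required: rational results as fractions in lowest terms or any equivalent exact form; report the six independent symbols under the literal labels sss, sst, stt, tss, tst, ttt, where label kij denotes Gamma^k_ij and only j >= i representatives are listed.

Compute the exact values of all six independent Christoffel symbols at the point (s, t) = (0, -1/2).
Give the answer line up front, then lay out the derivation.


Answer: Gamma_sss = 0, Gamma_sst = -36/41, Gamma_stt = 0, Gamma_tss = 0, Gamma_tst = 48/41, Gamma_ttt = 0

E = 25/16, F = -3/4, G = 2 at the point
E_s = 0, E_t = -9/2, F_s = -9/4, F_t = 3, G_s = 6, G_t = 0
EG - F^2 = 41/16;  g^inv = (16/41) * [[2, 3/4], [3/4, 25/16]]
first-kind symbols [ij,l] = (1/2)(d_i g_jl + d_j g_il - d_l g_ij): [ss,s] = E_s/2 = 0, [ss,t] = F_s - E_t/2 = 0, [st,s] = E_t/2 = -9/4, [st,t] = G_s/2 = 3, [tt,s] = F_t - G_s/2 = 0, [tt,t] = G_t/2 = 0
Gamma^s_ij = (G*[ij,s] - F*[ij,t])/(EG - F^2), Gamma^t_ij = (E*[ij,t] - F*[ij,s])/(EG - F^2)


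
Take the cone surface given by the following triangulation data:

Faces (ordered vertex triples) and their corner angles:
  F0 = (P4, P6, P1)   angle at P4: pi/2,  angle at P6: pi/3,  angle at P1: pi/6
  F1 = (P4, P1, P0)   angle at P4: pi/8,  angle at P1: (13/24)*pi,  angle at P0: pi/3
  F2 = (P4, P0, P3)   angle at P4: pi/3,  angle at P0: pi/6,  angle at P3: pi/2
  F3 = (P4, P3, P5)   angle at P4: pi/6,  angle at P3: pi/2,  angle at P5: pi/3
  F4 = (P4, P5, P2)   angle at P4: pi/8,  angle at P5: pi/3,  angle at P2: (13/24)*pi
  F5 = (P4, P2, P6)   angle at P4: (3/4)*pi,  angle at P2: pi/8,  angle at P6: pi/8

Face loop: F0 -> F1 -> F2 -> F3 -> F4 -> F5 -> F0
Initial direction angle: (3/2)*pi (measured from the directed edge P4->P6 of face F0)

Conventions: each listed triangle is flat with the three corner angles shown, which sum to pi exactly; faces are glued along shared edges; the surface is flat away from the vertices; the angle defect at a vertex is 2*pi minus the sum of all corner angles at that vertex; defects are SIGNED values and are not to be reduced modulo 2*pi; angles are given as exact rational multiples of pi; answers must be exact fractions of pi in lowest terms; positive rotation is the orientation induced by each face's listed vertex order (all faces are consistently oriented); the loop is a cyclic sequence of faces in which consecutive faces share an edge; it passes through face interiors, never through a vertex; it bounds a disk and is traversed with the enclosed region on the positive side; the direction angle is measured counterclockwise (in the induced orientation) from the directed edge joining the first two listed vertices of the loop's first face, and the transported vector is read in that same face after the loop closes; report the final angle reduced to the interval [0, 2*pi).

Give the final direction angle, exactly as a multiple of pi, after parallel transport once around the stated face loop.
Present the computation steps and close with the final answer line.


enclosed vertex P4: corner angles sum to 2*pi, defect = 2*pi - 2*pi = 0
the final direction is the initial angle plus the enclosed defects, taken mod 2*pi in the induced orientation
final angle = (3/2)*pi + 0 = (3/2)*pi (mod 2*pi)

Answer: final direction angle = (3/2)*pi


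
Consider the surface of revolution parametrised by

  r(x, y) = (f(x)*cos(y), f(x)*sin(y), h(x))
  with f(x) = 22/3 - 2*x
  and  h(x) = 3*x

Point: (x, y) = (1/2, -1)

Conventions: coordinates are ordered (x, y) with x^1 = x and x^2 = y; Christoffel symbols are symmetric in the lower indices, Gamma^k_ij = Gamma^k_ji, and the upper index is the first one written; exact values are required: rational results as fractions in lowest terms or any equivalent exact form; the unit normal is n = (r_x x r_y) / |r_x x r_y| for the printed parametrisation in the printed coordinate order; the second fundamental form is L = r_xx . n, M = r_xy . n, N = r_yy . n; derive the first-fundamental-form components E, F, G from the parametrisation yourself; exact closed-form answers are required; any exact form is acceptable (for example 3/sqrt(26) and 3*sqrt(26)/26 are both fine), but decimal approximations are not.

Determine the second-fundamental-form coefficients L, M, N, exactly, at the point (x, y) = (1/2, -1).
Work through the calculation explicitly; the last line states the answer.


f = 19/3, f' = -2, f'' = 0, h' = 3, h'' = 0
E = 13, F = 0, G = 361/9; answer radicand W^2 = 13
unnormalised second-form numerators: l = 0, m = 0, n = 19; L = l/sqrt(13), and similarly M = m/sqrt(W^2), N = n/sqrt(W^2)

Answer: L = 0, M = 0, N = 19*sqrt(13)/13


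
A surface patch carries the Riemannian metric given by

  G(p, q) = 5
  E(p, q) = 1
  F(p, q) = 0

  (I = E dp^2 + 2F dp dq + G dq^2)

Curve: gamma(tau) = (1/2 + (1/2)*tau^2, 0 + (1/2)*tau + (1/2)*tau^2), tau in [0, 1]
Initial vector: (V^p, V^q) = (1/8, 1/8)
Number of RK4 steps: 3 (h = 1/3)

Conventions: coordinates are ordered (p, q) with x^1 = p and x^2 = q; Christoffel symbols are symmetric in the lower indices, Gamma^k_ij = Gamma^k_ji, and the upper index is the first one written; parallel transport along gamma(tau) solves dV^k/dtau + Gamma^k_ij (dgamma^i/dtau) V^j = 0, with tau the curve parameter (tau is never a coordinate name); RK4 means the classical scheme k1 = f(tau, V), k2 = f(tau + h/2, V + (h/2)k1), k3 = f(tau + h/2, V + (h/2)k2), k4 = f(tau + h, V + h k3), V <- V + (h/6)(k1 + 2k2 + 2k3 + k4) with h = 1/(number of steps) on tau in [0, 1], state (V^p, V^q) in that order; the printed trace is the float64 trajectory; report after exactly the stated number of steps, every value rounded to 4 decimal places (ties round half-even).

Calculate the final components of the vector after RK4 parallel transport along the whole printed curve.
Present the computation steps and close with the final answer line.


gamma'(tau) = (tau, 1/2 + tau); f(tau, V)^k = -Gamma^k_ij(gamma(tau)) gamma'^i(tau) V^j; h = 1/3; intermediate values shown to 6 dp
curve data and Christoffel symbols at the stage parameters:
  tau = 0.000000: gamma = (0.500000, 0.000000), gamma' = (0.000000, 0.500000); Gamma_ppp = 0.000000, Gamma_ppq = 0.000000, Gamma_pqq = 0.000000, Gamma_qpp = 0.000000, Gamma_qpq = 0.000000, Gamma_qqq = 0.000000
  tau = 0.166667: gamma = (0.513889, 0.097222), gamma' = (0.166667, 0.666667); Gamma_ppp = 0.000000, Gamma_ppq = 0.000000, Gamma_pqq = 0.000000, Gamma_qpp = 0.000000, Gamma_qpq = 0.000000, Gamma_qqq = 0.000000
  tau = 0.333333: gamma = (0.555556, 0.222222), gamma' = (0.333333, 0.833333); Gamma_ppp = 0.000000, Gamma_ppq = 0.000000, Gamma_pqq = 0.000000, Gamma_qpp = 0.000000, Gamma_qpq = 0.000000, Gamma_qqq = 0.000000
  tau = 0.500000: gamma = (0.625000, 0.375000), gamma' = (0.500000, 1.000000); Gamma_ppp = 0.000000, Gamma_ppq = 0.000000, Gamma_pqq = 0.000000, Gamma_qpp = 0.000000, Gamma_qpq = 0.000000, Gamma_qqq = 0.000000
  tau = 0.666667: gamma = (0.722222, 0.555556), gamma' = (0.666667, 1.166667); Gamma_ppp = 0.000000, Gamma_ppq = 0.000000, Gamma_pqq = 0.000000, Gamma_qpp = 0.000000, Gamma_qpq = 0.000000, Gamma_qqq = 0.000000
  tau = 0.833333: gamma = (0.847222, 0.763889), gamma' = (0.833333, 1.333333); Gamma_ppp = 0.000000, Gamma_ppq = 0.000000, Gamma_pqq = 0.000000, Gamma_qpp = 0.000000, Gamma_qpq = 0.000000, Gamma_qqq = 0.000000
  tau = 1.000000: gamma = (1.000000, 1.000000), gamma' = (1.000000, 1.500000); Gamma_ppp = 0.000000, Gamma_ppq = 0.000000, Gamma_pqq = 0.000000, Gamma_qpp = 0.000000, Gamma_qpq = 0.000000, Gamma_qqq = 0.000000
step 0: V^p = 0.1250, V^q = 0.1250
step 1: k1 = (0.000000, 0.000000), k2 = (0.000000, 0.000000), k3 = (0.000000, 0.000000), k4 = (0.000000, 0.000000); V <- V + (h/6)(k1 + 2k2 + 2k3 + k4): V^p = 0.1250, V^q = 0.1250
step 2: k1 = (0.000000, 0.000000), k2 = (0.000000, 0.000000), k3 = (0.000000, 0.000000), k4 = (0.000000, 0.000000); V <- V + (h/6)(k1 + 2k2 + 2k3 + k4): V^p = 0.1250, V^q = 0.1250
step 3: k1 = (0.000000, 0.000000), k2 = (0.000000, 0.000000), k3 = (0.000000, 0.000000), k4 = (0.000000, 0.000000); V <- V + (h/6)(k1 + 2k2 + 2k3 + k4): V^p = 0.1250, V^q = 0.1250

Answer: V^p = 0.1250, V^q = 0.1250
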